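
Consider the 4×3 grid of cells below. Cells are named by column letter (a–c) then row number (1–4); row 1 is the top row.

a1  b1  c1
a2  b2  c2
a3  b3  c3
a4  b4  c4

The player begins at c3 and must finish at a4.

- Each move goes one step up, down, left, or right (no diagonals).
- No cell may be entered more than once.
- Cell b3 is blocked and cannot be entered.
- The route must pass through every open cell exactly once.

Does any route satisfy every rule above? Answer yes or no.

Colour the cells like a checkerboard: each orthogonal step flips colour, so a Hamiltonian route alternates colours. Here there are 6 cells of one colour and 5 of the other, with start on the opposite colour to the goal — the counts and endpoints can't be arranged into an alternating sequence of length 11, so no Hamiltonian route exists.

no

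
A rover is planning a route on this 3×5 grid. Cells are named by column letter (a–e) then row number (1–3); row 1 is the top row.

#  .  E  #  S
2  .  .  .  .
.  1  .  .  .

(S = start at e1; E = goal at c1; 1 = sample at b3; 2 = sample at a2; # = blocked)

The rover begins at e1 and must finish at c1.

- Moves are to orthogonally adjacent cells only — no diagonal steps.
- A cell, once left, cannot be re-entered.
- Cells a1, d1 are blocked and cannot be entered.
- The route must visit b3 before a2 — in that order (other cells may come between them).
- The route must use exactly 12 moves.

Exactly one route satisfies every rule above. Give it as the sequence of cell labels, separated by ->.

The waypoints must appear in the order b3, a2, with no cell reused.
Route from e1: down 2 to e3, left 1 to d3, up 1 to d2, left 1 to c2, down 1 to c3, left 2 to a3, up 1 to a2, right 1 to b2, up 1 to b1, right 1 to c1 — 12 moves in all.
Check: order respected (1 at step 7, 2 at step 9); 12 moves as required.

e1 -> e2 -> e3 -> d3 -> d2 -> c2 -> c3 -> b3 -> a3 -> a2 -> b2 -> b1 -> c1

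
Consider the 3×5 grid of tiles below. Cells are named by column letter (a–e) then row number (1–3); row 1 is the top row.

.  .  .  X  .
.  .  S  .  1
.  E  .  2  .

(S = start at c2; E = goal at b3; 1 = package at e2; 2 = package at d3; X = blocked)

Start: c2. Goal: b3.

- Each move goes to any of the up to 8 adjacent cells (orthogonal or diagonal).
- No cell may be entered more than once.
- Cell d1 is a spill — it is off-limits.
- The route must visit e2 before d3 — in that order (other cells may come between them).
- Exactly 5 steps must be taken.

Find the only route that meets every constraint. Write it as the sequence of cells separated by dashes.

c2 - d2 - e2 - d3 - c3 - b3

The waypoints must appear in the order e2, d3, with no cell reused.
Route from c2: 2× right (reaching e2), down-left to d3, 2× left (reaching b3) — 5 moves in all.
Check: order respected (1 at step 2, 2 at step 3); 5 moves as required.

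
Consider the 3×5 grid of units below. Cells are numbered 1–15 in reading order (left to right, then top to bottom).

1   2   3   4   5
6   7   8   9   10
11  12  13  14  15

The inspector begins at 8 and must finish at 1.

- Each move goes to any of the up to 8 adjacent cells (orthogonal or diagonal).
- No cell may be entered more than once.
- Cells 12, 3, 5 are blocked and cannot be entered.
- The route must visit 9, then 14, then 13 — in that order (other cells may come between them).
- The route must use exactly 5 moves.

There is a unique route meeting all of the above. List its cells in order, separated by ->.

8 -> 9 -> 14 -> 13 -> 7 -> 1

The waypoints must appear in the order 9, 14, 13, with no cell reused.
Route from 8: right 1 to 9, down 1 to 14, left 1 to 13, up-left 2 to 1 — 5 moves in all.
Check: order respected (9 at step 1, 14 at step 2, 13 at step 3); 5 moves as required.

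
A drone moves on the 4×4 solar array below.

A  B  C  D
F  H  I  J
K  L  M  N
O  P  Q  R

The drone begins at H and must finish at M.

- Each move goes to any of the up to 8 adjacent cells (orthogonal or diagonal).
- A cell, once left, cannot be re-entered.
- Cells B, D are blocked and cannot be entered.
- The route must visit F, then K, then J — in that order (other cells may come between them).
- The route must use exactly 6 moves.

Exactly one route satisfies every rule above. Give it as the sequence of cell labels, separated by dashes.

H - F - K - L - I - J - M

The waypoints must appear in the order F, K, J, with no cell reused.
Route from H: left to F, down to K, right to L, up-right to I, right to J, down-left to M — 6 moves in all.
Check: order respected (F at step 1, K at step 2, J at step 5); 6 moves as required.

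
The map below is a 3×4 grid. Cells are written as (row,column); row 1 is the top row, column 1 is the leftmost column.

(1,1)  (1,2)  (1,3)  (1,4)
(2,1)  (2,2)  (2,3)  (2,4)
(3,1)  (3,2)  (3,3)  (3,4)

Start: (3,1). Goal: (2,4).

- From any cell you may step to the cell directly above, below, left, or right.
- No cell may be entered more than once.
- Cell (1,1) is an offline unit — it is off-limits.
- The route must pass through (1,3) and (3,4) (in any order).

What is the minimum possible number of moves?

Any route passes through (1,3) and (3,4) in some order between (3,1) and (2,4). Summing Manhattan distances along each leg and taking the cheapest ordering ((3,1) → (1,3) → (3,4) → (2,4)) gives a lower bound of 4 + 3 + 1 = 8 moves.
A route of 8 moves achieves this: (3,1) → (2,1) → (2,2) → (1,2) → (1,3) → (2,3) → (3,3) → (3,4) → (2,4).
Since 8 matches the lower bound, it is optimal.

8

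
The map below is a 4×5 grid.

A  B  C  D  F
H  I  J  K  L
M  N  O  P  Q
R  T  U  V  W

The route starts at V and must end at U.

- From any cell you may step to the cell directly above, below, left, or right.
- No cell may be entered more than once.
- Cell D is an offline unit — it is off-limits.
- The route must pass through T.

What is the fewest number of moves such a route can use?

Any route passes through T somewhere between V and U. Summing Manhattan distances along the two legs (V → T → U) gives a lower bound of 2 + 1 = 3 moves.
The shortest route satisfying every rule uses 5 moves: V → P → O → N → T → U.
The bound of 3 isn't tight here; checking systematically, no route of length 3 through 4 satisfies every constraint, so 5 is the minimum.

5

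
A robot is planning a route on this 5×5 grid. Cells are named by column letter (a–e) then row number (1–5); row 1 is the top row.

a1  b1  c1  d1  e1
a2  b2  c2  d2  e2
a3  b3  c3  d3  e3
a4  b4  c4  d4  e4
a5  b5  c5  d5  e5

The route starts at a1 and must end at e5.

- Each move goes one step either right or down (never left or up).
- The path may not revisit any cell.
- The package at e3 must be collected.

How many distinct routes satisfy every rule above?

15

A right/down-only route from a1 to e5 makes exactly 4 down-moves and 4 right-moves in some order.
With no other constraints that would be C(8,4) = 70 routes.
Split at e3 and multiply the segment counts: a1→e3: 15; e3→e5: 1; product = 15.
That gives 15 routes.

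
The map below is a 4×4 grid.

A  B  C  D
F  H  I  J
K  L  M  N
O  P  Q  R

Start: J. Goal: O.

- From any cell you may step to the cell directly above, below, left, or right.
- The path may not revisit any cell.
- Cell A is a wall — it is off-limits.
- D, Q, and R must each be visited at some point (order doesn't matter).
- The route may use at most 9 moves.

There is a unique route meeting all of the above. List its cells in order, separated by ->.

The budget equals the shortest possible length, so every move has to be on a shortest route through the required cells.
Route from J: up to D, left to C, 2× down (reaching M), right to N, down to R, 3× left (reaching O) — 9 moves in all.
Check: all required cells visited; 9 ≤ 9 moves.

J -> D -> C -> I -> M -> N -> R -> Q -> P -> O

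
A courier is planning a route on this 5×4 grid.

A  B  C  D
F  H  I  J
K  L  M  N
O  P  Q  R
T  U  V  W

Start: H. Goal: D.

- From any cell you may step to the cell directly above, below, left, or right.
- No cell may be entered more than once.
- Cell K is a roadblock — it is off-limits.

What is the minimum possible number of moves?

The Manhattan distance from H to D is |2−1| + |2−4| = 3, so at least 3 moves are needed.
A route of 3 moves achieves this: H → B → C → D.
Since 3 matches the lower bound, it is optimal.

3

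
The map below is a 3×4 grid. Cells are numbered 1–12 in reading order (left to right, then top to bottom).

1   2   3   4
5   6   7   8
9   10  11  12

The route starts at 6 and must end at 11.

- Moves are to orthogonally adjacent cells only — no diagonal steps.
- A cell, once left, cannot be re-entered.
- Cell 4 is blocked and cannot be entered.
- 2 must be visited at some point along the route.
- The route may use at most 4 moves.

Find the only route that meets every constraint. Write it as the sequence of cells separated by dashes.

6 - 2 - 3 - 7 - 11

Any route must reach 2 and still end at 11 within 4 moves, so the order of the required stops is forced.
Route from 6: up to 2, right to 3, 2× down (reaching 11) — 4 moves in all.
Check: all required cells visited; 4 ≤ 4 moves.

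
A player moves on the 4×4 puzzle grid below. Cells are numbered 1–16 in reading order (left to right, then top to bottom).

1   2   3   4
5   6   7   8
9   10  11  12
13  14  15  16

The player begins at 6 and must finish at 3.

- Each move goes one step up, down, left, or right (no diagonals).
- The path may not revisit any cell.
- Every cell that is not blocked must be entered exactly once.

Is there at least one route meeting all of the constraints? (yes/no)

no

Colour the cells like a checkerboard: each orthogonal step flips colour, so a Hamiltonian route alternates colours. Here there are 8 cells of one colour and 8 of the other, with start on the same colour as the goal — the counts and endpoints can't be arranged into an alternating sequence of length 16, so no Hamiltonian route exists.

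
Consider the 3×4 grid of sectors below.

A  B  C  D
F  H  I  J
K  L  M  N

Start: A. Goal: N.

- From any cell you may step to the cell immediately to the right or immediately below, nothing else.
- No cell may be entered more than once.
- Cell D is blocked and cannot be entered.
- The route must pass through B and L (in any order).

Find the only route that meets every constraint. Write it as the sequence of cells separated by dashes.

Moves only go right or down, so the column and row indices never decrease.
Route from A: right to B, 2× down (reaching L), 2× right (reaching N) — 5 moves in all.
Check: all required cells visited.

A - B - H - L - M - N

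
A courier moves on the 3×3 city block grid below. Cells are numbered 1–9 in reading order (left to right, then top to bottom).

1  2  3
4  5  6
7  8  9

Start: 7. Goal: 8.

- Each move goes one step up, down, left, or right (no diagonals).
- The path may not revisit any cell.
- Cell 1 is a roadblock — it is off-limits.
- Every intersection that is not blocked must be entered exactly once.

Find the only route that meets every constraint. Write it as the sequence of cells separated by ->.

7 -> 4 -> 5 -> 2 -> 3 -> 6 -> 9 -> 8

Need to visit all 8 open cells exactly once, starting at 7 and ending at 8.
Route from 7: up to 4, right to 5, up to 2, right to 3, 2× down (reaching 9), left to 8 — 7 moves in all.
Check: all 8 open cells covered.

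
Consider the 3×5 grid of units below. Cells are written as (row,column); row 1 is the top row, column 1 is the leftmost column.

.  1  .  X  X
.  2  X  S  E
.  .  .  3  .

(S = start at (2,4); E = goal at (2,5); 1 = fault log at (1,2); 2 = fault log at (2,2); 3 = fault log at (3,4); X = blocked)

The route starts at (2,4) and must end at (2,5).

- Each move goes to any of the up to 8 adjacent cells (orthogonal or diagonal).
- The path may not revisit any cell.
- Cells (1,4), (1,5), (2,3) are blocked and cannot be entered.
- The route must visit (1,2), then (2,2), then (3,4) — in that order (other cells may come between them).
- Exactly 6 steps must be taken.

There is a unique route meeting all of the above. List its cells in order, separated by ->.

The waypoints must appear in the order (1,2), (2,2), (3,4), with no cell reused.
Route from (2,4): up-left 1 to (1,3), left 1 to (1,2), down 1 to (2,2), down-right 1 to (3,3), right 1 to (3,4), up-right 1 to (2,5) — 6 moves in all.
Check: order respected (1 at step 2, 2 at step 3, 3 at step 5); 6 moves as required.

(2,4) -> (1,3) -> (1,2) -> (2,2) -> (3,3) -> (3,4) -> (2,5)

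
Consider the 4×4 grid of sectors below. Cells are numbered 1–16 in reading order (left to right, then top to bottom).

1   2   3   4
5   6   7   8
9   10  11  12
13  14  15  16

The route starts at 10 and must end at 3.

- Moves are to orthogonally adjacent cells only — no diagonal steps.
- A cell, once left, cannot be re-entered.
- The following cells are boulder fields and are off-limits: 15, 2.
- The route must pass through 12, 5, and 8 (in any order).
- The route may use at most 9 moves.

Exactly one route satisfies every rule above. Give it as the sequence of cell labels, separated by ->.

The 9-move cap with required stops at 12, 5, 8 leaves no slack for detours.
Route from 10: left to 9, up to 5, 2× right (reaching 7), down to 11, right to 12, 2× up (reaching 4), left to 3 — 9 moves in all.
Check: all required cells visited; 9 ≤ 9 moves.

10 -> 9 -> 5 -> 6 -> 7 -> 11 -> 12 -> 8 -> 4 -> 3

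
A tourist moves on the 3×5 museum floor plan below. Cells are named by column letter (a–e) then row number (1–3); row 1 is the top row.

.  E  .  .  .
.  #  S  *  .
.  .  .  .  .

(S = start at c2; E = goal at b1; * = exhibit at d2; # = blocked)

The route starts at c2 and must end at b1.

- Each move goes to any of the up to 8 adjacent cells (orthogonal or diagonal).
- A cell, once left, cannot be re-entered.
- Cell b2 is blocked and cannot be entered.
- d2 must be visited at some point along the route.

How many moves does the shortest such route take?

3

Any route passes through d2 somewhere between c2 and b1. Summing Chebyshev distances along the two legs (c2 → d2 → b1) gives a lower bound of 1 + 2 = 3 moves.
A route of 3 moves achieves this: c2 → d2 → c1 → b1.
Since 3 matches the lower bound, it is optimal.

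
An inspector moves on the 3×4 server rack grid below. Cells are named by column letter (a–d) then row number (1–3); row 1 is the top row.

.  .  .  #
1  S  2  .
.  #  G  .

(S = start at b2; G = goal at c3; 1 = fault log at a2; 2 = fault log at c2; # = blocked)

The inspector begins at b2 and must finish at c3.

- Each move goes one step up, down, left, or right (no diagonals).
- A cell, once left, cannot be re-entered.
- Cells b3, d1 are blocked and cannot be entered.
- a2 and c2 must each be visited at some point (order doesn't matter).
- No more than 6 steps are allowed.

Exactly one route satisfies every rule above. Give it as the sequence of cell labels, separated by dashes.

The 6-move cap with required stops at a2, c2 leaves no slack for detours.
Route from b2: left 1 to a2, up 1 to a1, right 2 to c1, down 2 to c3 — 6 moves in all.
Check: all required cells visited; 6 ≤ 6 moves.

b2 - a2 - a1 - b1 - c1 - c2 - c3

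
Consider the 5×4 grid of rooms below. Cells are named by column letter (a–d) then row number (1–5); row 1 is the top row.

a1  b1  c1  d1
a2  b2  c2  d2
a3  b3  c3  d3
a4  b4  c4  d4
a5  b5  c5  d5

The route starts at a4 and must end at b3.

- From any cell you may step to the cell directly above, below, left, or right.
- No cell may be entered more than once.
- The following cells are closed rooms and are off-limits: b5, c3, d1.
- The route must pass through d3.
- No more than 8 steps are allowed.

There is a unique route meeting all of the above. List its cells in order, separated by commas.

The budget equals the shortest possible length, so every move has to be on a shortest route through the required cells.
Route from a4: right 3 to d4, up 2 to d2, left 2 to b2, down 1 to b3 — 8 moves in all.
Check: all required cells visited; 8 ≤ 8 moves.

a4, b4, c4, d4, d3, d2, c2, b2, b3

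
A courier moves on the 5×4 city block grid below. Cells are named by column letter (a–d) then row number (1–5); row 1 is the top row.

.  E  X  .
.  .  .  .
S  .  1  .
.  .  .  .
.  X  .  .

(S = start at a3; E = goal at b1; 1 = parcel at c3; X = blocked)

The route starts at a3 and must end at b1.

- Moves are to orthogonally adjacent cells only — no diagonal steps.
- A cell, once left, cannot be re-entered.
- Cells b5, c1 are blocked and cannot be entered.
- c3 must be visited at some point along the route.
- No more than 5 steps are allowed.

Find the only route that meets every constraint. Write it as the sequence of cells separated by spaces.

Any route must reach c3 and still end at b1 within 5 moves, so the order of the required stops is forced.
Route from a3: 2× right (reaching c3), up to c2, left to b2, up to b1 — 5 moves in all.
Check: all required cells visited; 5 ≤ 5 moves.

a3 b3 c3 c2 b2 b1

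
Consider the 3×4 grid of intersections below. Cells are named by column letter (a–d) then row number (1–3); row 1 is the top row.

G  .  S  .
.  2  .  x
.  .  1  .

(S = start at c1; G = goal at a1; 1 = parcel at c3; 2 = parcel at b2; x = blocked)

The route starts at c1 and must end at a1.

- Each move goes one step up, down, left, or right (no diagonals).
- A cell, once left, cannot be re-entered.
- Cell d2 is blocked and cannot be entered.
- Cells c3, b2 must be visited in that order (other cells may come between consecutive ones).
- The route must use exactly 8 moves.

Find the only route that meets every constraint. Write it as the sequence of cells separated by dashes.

c1 - c2 - c3 - b3 - a3 - a2 - b2 - b1 - a1

The waypoints must appear in the order c3, b2, with no cell reused.
Route from c1: 2× down (reaching c3), 2× left (reaching a3), up to a2, right to b2, up to b1, left to a1 — 8 moves in all.
Check: order respected (1 at step 2, 2 at step 6); 8 moves as required.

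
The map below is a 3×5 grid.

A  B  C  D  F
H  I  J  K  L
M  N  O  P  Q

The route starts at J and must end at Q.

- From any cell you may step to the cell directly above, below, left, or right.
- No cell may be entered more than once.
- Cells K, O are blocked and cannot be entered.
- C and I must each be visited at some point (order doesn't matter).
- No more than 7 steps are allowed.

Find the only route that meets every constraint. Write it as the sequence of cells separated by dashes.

J - I - B - C - D - F - L - Q

The 7-move cap with required stops at C, I leaves no slack for detours.
Route from J: left to I, up to B, 3× right (reaching F), 2× down (reaching Q) — 7 moves in all.
Check: all required cells visited; 7 ≤ 7 moves.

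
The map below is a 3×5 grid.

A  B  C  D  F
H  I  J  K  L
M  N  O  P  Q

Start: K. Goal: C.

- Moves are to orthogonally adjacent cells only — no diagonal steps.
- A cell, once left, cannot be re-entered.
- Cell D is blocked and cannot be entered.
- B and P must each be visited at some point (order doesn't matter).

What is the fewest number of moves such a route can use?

Any route passes through B and P in some order between K and C. Summing Manhattan distances along each leg and taking the cheapest ordering (K → P → B → C) gives a lower bound of 1 + 4 + 1 = 6 moves.
A route of 6 moves achieves this: K → P → O → J → I → B → C.
Since 6 matches the lower bound, it is optimal.

6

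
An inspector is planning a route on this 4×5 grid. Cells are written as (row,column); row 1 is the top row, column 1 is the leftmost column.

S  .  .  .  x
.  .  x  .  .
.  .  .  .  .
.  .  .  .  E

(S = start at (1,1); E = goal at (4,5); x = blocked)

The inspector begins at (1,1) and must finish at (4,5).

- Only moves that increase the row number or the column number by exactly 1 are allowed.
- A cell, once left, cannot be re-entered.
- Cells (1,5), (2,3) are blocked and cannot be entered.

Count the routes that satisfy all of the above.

16

A right/down-only route from (1,1) to (4,5) makes exactly 3 down-moves and 4 right-moves in some order.
With no other constraints that would be C(7,3) = 35 routes.
Subtract routes through each blocked cell (inclusion–exclusion for overlaps): − through (1,5): 1 − through (2,3): 18 → 16.
That gives 16 routes.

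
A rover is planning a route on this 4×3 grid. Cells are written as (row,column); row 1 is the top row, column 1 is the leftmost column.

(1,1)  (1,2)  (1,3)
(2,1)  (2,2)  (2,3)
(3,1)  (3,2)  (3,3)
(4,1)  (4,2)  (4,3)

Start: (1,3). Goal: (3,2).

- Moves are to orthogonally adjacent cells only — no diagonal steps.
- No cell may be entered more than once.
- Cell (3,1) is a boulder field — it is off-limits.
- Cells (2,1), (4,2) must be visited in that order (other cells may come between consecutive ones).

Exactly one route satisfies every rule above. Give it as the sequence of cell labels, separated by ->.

(1,3) -> (1,2) -> (1,1) -> (2,1) -> (2,2) -> (2,3) -> (3,3) -> (4,3) -> (4,2) -> (3,2)

The waypoints must appear in the order (2,1), (4,2), with no cell reused.
Route from (1,3): left 2 to (1,1), down 1 to (2,1), right 2 to (2,3), down 2 to (4,3), left 1 to (4,2), up 1 to (3,2) — 9 moves in all.
Check: order respected ((2,1) at step 3, (4,2) at step 8).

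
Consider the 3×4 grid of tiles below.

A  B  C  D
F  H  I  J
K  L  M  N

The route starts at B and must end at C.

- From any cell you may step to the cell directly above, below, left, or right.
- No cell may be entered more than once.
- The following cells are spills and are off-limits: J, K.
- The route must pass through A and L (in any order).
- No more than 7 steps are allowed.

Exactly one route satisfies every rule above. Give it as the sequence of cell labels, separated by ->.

B -> A -> F -> H -> L -> M -> I -> C

The budget equals the shortest possible length, so every move has to be on a shortest route through the required cells.
Route from B: left to A, down to F, right to H, down to L, right to M, 2× up (reaching C) — 7 moves in all.
Check: all required cells visited; 7 ≤ 7 moves.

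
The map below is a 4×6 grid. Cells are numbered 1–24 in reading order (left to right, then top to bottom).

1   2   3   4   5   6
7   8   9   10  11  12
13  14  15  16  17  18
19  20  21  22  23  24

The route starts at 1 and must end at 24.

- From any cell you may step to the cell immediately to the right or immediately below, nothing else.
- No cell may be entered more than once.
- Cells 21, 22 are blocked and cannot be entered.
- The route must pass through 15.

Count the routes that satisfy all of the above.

12

A right/down-only route from 1 to 24 makes exactly 3 down-moves and 5 right-moves in some order.
With no other constraints that would be C(8,3) = 56 routes.
Split at 15 and multiply the segment counts (each segment already excludes blocked cells): 1→15: 6; 15→24: 2; product = 12.
That gives 12 routes.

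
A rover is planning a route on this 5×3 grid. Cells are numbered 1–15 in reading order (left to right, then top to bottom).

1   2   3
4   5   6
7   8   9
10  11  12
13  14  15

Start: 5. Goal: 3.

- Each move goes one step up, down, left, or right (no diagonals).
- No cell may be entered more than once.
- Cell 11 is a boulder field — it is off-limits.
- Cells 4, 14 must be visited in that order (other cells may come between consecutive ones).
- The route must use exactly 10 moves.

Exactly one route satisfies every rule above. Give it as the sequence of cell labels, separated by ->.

The waypoints must appear in the order 4, 14, with no cell reused.
Route from 5: left to 4, 3× down (reaching 13), 2× right (reaching 15), 4× up (reaching 3) — 10 moves in all.
Check: order respected (4 at step 1, 14 at step 5); 10 moves as required.

5 -> 4 -> 7 -> 10 -> 13 -> 14 -> 15 -> 12 -> 9 -> 6 -> 3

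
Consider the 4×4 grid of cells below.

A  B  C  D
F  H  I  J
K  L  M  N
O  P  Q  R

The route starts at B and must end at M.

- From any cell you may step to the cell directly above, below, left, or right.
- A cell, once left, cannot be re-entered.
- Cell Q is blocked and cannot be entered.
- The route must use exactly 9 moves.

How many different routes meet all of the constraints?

5

Need simple routes of exactly 9 moves from B to M (Manhattan distance 3, so 3 moves are spent on a detour and 3 undoing it).
Enumerating: B A F K O P L H I M | B A F K L H I J N M | B A F H I C D J N M | B C I H F K O P L M | B C D J I H F K L M.
That gives 5 routes.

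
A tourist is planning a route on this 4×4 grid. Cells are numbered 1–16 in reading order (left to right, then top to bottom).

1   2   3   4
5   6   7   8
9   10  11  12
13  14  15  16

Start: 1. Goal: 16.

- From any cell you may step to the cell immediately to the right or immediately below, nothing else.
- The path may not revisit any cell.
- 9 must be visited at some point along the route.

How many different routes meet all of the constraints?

A right/down-only route from 1 to 16 makes exactly 3 down-moves and 3 right-moves in some order.
With no other constraints that would be C(6,3) = 20 routes.
Split at 9 and multiply the segment counts: 1→9: 1; 9→16: 4; product = 4.
That gives 4 routes.

4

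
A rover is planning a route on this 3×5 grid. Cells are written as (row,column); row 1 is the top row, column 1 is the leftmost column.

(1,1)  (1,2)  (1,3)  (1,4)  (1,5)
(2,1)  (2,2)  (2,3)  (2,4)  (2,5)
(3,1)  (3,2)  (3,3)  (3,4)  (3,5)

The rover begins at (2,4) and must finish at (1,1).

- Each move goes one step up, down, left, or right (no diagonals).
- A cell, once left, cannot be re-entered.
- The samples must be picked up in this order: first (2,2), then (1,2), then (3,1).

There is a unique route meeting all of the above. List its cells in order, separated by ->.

The waypoints must appear in the order (2,2), (1,2), (3,1), with no cell reused.
Route from (2,4): 2× left (reaching (2,2)), up to (1,2), 3× right (reaching (1,5)), 2× down (reaching (3,5)), 4× left (reaching (3,1)), 2× up (reaching (1,1)) — 14 moves in all.
Check: order respected ((2,2) at step 2, (1,2) at step 3, (3,1) at step 12).

(2,4) -> (2,3) -> (2,2) -> (1,2) -> (1,3) -> (1,4) -> (1,5) -> (2,5) -> (3,5) -> (3,4) -> (3,3) -> (3,2) -> (3,1) -> (2,1) -> (1,1)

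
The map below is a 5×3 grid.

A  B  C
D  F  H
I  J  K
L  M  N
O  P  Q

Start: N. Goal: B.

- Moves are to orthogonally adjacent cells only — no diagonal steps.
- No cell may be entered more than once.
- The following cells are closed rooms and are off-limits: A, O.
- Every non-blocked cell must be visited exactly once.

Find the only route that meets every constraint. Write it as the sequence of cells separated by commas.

N, Q, P, M, L, I, D, F, J, K, H, C, B

Need to visit all 13 open cells exactly once, starting at N and ending at B.
Cell L has only two open neighbours (I and M), so the path must pass straight through it: one of those is the cell it's entered from and the other is where it exits.
Route from N: down 1 to Q, left 1 to P, up 1 to M, left 1 to L, up 2 to D, right 1 to F, down 1 to J, right 1 to K, up 2 to C, left 1 to B — 12 moves in all.
Check: all 13 open cells covered.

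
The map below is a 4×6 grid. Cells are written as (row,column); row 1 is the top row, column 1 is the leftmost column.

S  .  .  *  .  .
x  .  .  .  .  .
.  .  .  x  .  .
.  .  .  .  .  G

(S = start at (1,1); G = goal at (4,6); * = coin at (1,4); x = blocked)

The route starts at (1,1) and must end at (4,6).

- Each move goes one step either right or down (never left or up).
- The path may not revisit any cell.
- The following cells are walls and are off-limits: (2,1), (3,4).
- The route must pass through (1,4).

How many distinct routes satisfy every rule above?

A right/down-only route from (1,1) to (4,6) makes exactly 3 down-moves and 5 right-moves in some order.
With no other constraints that would be C(8,3) = 56 routes.
Split at (1,4) and multiply the segment counts (each segment already excludes blocked cells): (1,1)→(1,4): 1; (1,4)→(4,6): 7; product = 7.
That gives 7 routes.

7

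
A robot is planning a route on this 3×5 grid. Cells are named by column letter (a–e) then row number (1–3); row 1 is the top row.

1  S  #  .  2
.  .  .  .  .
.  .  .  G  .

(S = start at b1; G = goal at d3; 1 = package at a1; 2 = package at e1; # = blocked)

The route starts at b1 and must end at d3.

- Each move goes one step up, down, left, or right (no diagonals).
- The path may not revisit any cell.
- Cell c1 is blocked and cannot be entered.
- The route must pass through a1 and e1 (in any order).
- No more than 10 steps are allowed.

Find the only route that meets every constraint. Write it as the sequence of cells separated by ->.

b1 -> a1 -> a2 -> b2 -> c2 -> d2 -> d1 -> e1 -> e2 -> e3 -> d3

The 10-move cap with required stops at a1, e1 leaves no slack for detours.
Route from b1: left to a1, down to a2, 3× right (reaching d2), up to d1, right to e1, 2× down (reaching e3), left to d3 — 10 moves in all.
Check: all required cells visited; 10 ≤ 10 moves.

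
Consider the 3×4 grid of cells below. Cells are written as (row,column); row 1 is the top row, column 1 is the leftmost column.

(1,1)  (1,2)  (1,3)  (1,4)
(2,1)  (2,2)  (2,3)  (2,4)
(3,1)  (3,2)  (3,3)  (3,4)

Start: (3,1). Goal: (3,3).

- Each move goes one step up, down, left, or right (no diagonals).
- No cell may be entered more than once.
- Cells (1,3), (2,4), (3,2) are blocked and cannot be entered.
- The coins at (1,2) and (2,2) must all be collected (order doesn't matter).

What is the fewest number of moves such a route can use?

Any route passes through (1,2) and (2,2) in some order between (3,1) and (3,3). Summing Manhattan distances along each leg and taking the cheapest ordering ((3,1) → (1,2) → (2,2) → (3,3)) gives a lower bound of 3 + 1 + 2 = 6 moves.
A route of 6 moves achieves this: (3,1) → (2,1) → (1,1) → (1,2) → (2,2) → (2,3) → (3,3).
Since 6 matches the lower bound, it is optimal.

6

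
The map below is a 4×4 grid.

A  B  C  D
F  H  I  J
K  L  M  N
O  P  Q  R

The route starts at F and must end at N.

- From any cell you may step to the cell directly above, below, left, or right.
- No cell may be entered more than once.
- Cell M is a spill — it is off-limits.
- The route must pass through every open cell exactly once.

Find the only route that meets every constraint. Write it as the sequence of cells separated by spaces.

Need to visit all 15 open cells exactly once, starting at F and ending at N.
Cell Q has only two open neighbours (P and R), so the path must pass straight through it: one of those is the cell it's entered from and the other is where it exits.
Route from F: up to A, 3× right (reaching D), down to J, 2× left (reaching H), down to L, left to K, down to O, 3× right (reaching R), up to N — 14 moves in all.
Check: all 15 open cells covered.

F A B C D J I H L K O P Q R N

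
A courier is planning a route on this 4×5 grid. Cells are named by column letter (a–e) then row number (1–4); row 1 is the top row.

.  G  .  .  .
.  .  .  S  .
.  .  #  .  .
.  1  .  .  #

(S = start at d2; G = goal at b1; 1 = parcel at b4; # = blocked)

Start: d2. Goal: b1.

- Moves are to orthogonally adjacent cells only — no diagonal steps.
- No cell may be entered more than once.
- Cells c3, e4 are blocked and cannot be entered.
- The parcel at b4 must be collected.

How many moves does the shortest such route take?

Any route passes through b4 somewhere between d2 and b1. Summing Manhattan distances along the two legs (d2 → b4 → b1) gives a lower bound of 4 + 3 = 7 moves.
A route of 7 moves achieves this: d2 → d3 → d4 → c4 → b4 → b3 → b2 → b1.
Since 7 matches the lower bound, it is optimal.

7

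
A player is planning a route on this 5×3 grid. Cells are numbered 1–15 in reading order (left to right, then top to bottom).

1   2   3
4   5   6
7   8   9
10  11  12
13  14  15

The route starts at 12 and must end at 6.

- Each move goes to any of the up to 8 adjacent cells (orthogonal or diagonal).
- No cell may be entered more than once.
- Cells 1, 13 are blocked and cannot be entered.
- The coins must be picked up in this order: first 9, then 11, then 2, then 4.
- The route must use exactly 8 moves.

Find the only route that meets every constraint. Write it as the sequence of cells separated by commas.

The waypoints must appear in the order 9, 11, 2, 4, with no cell reused.
Route from 12: up to 9, down-left to 11, up-left to 7, up-right to 5, up to 2, down-left to 4, down-right to 8, up-right to 6 — 8 moves in all.
Check: order respected (9 at step 1, 11 at step 2, 2 at step 5, 4 at step 6); 8 moves as required.

12, 9, 11, 7, 5, 2, 4, 8, 6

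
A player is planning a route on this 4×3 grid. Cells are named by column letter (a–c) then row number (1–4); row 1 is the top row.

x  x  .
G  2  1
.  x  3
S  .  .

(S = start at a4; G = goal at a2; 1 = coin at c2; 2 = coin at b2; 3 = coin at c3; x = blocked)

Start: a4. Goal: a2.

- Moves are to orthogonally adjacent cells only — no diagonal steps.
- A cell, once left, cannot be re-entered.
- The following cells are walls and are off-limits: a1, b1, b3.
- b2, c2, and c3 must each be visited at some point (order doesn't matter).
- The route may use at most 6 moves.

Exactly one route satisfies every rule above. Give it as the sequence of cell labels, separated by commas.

The budget equals the shortest possible length, so every move has to be on a shortest route through the required cells.
Route from a4: 2× right (reaching c4), 2× up (reaching c2), 2× left (reaching a2) — 6 moves in all.
Check: all required cells visited; 6 ≤ 6 moves.

a4, b4, c4, c3, c2, b2, a2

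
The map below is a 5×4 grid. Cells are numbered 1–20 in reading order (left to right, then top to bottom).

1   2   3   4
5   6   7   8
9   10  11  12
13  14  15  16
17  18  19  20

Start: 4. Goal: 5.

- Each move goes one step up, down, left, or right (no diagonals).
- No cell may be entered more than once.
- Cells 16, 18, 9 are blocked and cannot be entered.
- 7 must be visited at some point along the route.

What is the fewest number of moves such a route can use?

4

Any route passes through 7 somewhere between 4 and 5. Summing Manhattan distances along the two legs (4 → 7 → 5) gives a lower bound of 2 + 2 = 4 moves.
A route of 4 moves achieves this: 4 → 8 → 7 → 6 → 5.
Since 4 matches the lower bound, it is optimal.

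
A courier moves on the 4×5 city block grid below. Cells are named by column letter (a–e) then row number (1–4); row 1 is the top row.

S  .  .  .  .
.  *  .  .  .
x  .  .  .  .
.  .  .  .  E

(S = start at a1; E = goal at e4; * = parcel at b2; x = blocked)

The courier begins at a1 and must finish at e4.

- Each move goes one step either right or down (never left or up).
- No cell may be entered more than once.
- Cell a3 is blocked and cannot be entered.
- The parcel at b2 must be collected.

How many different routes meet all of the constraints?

20

A right/down-only route from a1 to e4 makes exactly 3 down-moves and 4 right-moves in some order.
With no other constraints that would be C(7,3) = 35 routes.
Split at b2 and multiply the segment counts (each segment already excludes blocked cells): a1→b2: 2; b2→e4: 10; product = 20.
That gives 20 routes.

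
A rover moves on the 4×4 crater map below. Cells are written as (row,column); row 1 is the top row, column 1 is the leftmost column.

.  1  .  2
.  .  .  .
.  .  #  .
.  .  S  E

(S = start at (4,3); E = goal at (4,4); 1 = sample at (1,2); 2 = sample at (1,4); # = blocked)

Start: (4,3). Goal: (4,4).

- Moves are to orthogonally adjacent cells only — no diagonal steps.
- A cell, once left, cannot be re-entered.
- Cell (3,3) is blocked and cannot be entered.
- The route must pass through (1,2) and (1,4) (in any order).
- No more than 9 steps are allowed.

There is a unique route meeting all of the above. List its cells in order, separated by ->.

(4,3) -> (4,2) -> (3,2) -> (2,2) -> (1,2) -> (1,3) -> (1,4) -> (2,4) -> (3,4) -> (4,4)

The budget equals the shortest possible length, so every move has to be on a shortest route through the required cells.
Route from (4,3): left 1 to (4,2), up 3 to (1,2), right 2 to (1,4), down 3 to (4,4) — 9 moves in all.
Check: all required cells visited; 9 ≤ 9 moves.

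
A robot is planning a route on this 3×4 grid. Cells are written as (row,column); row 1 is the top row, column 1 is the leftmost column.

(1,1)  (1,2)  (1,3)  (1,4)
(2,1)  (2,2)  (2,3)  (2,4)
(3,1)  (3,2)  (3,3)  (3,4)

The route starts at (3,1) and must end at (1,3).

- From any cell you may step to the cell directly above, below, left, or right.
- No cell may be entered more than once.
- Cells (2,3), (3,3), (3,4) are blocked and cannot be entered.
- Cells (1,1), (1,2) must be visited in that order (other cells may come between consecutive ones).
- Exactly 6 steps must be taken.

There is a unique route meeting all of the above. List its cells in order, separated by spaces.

The waypoints must appear in the order (1,1), (1,2), with no cell reused.
Route from (3,1): right 1 to (3,2), up 1 to (2,2), left 1 to (2,1), up 1 to (1,1), right 2 to (1,3) — 6 moves in all.
Check: order respected ((1,1) at step 4, (1,2) at step 5); 6 moves as required.

(3,1) (3,2) (2,2) (2,1) (1,1) (1,2) (1,3)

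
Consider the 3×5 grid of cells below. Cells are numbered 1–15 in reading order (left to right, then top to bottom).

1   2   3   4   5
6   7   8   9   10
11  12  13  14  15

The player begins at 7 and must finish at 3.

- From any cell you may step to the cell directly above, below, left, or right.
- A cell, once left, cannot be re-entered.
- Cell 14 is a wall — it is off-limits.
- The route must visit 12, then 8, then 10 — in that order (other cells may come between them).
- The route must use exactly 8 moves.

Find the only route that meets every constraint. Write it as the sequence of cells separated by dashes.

7 - 12 - 13 - 8 - 9 - 10 - 5 - 4 - 3

The waypoints must appear in the order 12, 8, 10, with no cell reused.
Route from 7: down to 12, right to 13, up to 8, 2× right (reaching 10), up to 5, 2× left (reaching 3) — 8 moves in all.
Check: order respected (12 at step 1, 8 at step 3, 10 at step 5); 8 moves as required.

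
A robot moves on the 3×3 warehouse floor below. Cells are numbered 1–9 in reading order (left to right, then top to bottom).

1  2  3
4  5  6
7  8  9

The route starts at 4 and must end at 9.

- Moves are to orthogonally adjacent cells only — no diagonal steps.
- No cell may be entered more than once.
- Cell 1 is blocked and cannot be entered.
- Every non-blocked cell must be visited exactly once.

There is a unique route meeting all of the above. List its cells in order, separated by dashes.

Need to visit all 8 open cells exactly once, starting at 4 and ending at 9.
Cell 3 has only two open neighbours (6 and 2), so the path must pass straight through it: one of those is the cell it's entered from and the other is where it exits.
Route from 4: down to 7, right to 8, 2× up (reaching 2), right to 3, 2× down (reaching 9) — 7 moves in all.
Check: all 8 open cells covered.

4 - 7 - 8 - 5 - 2 - 3 - 6 - 9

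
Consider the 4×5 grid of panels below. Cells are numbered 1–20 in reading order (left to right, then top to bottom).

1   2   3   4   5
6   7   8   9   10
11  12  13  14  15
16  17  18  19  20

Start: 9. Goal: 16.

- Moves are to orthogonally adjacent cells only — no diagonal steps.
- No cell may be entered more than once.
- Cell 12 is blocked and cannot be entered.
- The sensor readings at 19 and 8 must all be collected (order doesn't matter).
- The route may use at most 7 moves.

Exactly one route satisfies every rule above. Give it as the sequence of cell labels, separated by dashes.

The budget equals the shortest possible length, so every move has to be on a shortest route through the required cells.
Route from 9: left 1 to 8, down 1 to 13, right 1 to 14, down 1 to 19, left 3 to 16 — 7 moves in all.
Check: all required cells visited; 7 ≤ 7 moves.

9 - 8 - 13 - 14 - 19 - 18 - 17 - 16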